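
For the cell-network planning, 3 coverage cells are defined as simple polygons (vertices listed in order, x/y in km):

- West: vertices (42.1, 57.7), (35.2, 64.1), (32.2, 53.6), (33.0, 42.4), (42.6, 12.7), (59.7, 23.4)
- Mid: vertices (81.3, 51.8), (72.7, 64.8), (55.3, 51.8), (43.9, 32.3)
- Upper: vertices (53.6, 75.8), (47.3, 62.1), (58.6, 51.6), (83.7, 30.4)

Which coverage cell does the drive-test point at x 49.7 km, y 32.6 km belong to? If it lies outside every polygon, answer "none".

Cast a ray rightward from (49.7, 32.6). For each polygon, the edges (by vertex number in listed order) whose endpoints lie on opposite sides of y = 32.6, where each meets that height, and whether that is right or left of the point:
West: 4–5 at x≈36.17 (left), 6–1 at x≈54.98 (right) → 1 crossing.
Mid: 3–4 at x≈44.08 (left), 4–1 at x≈44.48 (left) → 0 crossings.
Upper: 3–4 at x≈81.10 (right), 4–1 at x≈82.24 (right) → 2 crossings.
Only West has an odd count, so the point is inside West.

West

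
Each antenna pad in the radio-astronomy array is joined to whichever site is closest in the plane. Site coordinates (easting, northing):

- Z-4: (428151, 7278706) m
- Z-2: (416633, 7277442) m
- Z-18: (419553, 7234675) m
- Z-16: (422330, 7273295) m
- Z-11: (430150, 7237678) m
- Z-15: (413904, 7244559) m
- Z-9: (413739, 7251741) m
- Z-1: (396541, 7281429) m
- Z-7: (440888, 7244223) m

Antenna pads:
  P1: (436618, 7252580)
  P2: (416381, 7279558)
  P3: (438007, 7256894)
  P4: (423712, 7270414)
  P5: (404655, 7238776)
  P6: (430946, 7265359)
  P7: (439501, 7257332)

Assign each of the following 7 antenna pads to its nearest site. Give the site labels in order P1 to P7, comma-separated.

Z-7, Z-2, Z-7, Z-16, Z-15, Z-16, Z-7

P1 → Z-7 (d²=88072349.00)
P2 → Z-2 (d²=4540960.00)
P3 → Z-7 (d²=168854402.00)
P4 → Z-16 (d²=10210085.00)
P5 → Z-15 (d²=118987090.00)
P6 → Z-16 (d²=137215552.00)
P7 → Z-7 (d²=173769650.00)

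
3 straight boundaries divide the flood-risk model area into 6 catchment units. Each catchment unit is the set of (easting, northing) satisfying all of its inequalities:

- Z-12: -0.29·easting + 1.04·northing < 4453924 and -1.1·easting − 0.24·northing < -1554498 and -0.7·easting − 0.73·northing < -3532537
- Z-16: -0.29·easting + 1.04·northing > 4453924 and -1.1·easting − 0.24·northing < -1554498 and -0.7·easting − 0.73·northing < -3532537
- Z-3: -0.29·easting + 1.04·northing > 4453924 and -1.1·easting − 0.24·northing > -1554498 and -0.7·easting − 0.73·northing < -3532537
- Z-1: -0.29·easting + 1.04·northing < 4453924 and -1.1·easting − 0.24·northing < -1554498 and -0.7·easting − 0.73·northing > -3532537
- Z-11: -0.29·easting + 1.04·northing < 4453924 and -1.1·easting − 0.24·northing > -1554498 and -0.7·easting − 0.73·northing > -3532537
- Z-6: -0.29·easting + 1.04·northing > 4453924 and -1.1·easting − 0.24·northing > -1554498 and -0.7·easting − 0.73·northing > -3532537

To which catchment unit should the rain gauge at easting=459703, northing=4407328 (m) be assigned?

-0.29·459703 + 1.04·4407328 = 4450307.250, which is < 4453924
-1.1·459703 − 0.24·4407328 = -1563432.020, which is < -1554498
-0.7·459703 − 0.73·4407328 = -3539141.540, which is < -3532537
This sign pattern matches Z-12.

Z-12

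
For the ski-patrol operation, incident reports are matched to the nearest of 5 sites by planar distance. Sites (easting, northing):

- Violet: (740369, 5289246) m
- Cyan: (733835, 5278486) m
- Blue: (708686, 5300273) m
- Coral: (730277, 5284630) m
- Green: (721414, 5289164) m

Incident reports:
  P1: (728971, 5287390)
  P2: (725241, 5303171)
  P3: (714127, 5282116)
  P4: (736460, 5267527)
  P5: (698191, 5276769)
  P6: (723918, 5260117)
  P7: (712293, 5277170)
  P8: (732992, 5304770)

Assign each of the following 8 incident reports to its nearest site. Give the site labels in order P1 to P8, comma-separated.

P1 → Coral (d²=9323236.00)
P2 → Green (d²=210841978.00)
P3 → Green (d²=102774673.00)
P4 → Cyan (d²=126990306.00)
P5 → Blue (d²=662583041.00)
P6 → Cyan (d²=435767050.00)
P7 → Green (d²=227048677.00)
P8 → Violet (d²=295414705.00)

Coral, Green, Green, Cyan, Blue, Cyan, Green, Violet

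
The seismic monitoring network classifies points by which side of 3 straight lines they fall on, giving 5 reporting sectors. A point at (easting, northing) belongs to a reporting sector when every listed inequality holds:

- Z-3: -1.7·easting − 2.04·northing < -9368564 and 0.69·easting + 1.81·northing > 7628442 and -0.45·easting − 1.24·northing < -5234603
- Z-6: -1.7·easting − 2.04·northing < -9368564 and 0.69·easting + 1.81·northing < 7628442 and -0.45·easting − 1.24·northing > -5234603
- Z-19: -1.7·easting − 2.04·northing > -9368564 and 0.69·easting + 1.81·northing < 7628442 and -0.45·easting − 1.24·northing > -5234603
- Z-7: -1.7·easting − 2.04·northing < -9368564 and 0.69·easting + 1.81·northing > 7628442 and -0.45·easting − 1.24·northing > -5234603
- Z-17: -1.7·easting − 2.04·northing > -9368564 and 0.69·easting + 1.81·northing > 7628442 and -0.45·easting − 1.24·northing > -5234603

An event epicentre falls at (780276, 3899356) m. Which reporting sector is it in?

-1.7·780276 − 2.04·3899356 = -9281155.440, which is > -9368564
0.69·780276 + 1.81·3899356 = 7596224.800, which is < 7628442
-0.45·780276 − 1.24·3899356 = -5186325.640, which is > -5234603
This sign pattern matches Z-19.

Z-19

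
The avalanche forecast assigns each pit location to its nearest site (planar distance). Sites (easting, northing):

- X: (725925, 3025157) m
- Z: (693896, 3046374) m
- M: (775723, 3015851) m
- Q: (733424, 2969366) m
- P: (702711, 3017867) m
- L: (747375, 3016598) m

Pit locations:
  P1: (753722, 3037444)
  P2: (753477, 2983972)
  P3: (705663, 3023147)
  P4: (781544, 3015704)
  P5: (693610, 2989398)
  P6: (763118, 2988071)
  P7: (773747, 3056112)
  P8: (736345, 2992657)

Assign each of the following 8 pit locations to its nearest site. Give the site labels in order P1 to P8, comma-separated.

L, Q, P, M, P, M, M, Q

P1 → L (d²=474840125.00)
P2 → Q (d²=615458045.00)
P3 → P (d²=36592704.00)
P4 → M (d²=33905650.00)
P5 → P (d²=893312162.00)
P6 → M (d²=930614425.00)
P7 → M (d²=1624852697.00)
P8 → Q (d²=551002922.00)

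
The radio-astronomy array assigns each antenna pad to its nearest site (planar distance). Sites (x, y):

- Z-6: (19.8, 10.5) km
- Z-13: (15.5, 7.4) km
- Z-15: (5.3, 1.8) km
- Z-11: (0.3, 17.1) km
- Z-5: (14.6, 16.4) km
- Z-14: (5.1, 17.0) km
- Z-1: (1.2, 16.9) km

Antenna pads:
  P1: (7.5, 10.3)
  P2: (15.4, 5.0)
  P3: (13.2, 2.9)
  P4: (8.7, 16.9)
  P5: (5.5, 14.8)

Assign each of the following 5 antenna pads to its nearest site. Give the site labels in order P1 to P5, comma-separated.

P1 → Z-14 (d²=50.65)
P2 → Z-13 (d²=5.77)
P3 → Z-13 (d²=25.54)
P4 → Z-14 (d²=12.97)
P5 → Z-14 (d²=5.00)

Z-14, Z-13, Z-13, Z-14, Z-14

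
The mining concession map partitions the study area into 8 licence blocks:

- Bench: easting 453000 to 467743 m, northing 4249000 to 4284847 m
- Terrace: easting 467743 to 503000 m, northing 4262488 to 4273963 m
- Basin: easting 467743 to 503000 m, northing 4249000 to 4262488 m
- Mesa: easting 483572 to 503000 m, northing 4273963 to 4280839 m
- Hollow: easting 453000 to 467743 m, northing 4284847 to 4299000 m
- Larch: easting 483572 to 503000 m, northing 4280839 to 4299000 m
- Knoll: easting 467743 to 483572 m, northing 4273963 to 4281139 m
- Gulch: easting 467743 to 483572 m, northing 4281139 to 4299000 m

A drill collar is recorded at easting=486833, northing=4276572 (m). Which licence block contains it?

Mesa

The point has easting = 486833 and northing = 4276572.
Only Mesa satisfies 483572 ≤ easting ≤ 503000 and 4273963 ≤ northing ≤ 4280839.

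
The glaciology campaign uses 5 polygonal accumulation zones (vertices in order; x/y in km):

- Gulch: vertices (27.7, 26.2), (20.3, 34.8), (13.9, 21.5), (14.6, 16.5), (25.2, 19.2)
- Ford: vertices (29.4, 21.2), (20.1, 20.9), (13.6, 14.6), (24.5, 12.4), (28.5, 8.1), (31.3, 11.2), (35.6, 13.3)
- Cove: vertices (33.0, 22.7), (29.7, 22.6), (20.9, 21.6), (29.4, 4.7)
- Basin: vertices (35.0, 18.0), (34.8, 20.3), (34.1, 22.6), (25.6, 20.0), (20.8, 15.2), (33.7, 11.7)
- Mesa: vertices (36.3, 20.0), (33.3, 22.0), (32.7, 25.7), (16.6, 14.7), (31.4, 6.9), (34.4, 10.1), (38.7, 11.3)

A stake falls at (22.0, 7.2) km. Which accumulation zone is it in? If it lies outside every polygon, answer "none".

none

Cast a ray rightward from (22.0, 7.2). For each polygon, the edges (by vertex number in listed order) whose endpoints lie on opposite sides of y = 7.2, where each meets that height, and whether that is right or left of the point:
Gulch: no edge straddles that height → 0 crossings.
Ford: no edge straddles that height → 0 crossings.
Cove: 3–4 at x≈28.14 (right), 4–1 at x≈29.90 (right) → 2 crossings.
Basin: no edge straddles that height → 0 crossings.
Mesa: 4–5 at x≈30.83 (right), 5–6 at x≈31.68 (right) → 2 crossings.
All counts are even, so the point lies outside every listed polygon.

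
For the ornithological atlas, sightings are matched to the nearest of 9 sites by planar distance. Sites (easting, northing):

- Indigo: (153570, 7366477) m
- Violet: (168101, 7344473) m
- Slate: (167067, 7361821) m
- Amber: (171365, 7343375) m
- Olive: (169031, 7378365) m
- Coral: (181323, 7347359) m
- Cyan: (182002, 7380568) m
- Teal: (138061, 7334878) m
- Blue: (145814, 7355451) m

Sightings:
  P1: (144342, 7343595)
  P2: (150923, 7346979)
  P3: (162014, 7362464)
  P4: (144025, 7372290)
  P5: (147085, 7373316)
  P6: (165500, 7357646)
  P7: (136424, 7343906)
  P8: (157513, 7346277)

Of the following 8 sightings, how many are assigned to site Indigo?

P1 → Teal
P2 → Blue
P3 → Slate
P4 → Indigo
P5 → Indigo
P6 → Slate
P7 → Teal
P8 → Violet
2 of the 8 go to Indigo.

2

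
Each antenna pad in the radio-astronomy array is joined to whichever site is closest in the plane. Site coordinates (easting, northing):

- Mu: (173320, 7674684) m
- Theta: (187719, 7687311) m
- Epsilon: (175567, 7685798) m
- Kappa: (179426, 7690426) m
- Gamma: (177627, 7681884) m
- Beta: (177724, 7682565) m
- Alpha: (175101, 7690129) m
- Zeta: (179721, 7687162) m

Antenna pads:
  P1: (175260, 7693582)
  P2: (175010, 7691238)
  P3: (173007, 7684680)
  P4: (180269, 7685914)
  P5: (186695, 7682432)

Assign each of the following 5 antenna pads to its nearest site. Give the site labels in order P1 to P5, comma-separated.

P1 → Alpha (d²=11948490.00)
P2 → Alpha (d²=1238162.00)
P3 → Epsilon (d²=7803524.00)
P4 → Zeta (d²=1857808.00)
P5 → Theta (d²=24853217.00)

Alpha, Alpha, Epsilon, Zeta, Theta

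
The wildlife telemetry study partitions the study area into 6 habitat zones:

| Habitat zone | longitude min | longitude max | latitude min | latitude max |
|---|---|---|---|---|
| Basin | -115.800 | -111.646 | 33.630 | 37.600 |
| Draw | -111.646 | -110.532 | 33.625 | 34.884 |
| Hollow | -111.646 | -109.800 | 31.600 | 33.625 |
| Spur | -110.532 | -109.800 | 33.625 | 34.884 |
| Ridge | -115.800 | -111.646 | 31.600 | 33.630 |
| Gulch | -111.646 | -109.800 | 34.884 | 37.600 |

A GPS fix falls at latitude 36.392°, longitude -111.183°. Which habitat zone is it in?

The point has longitude = -111.183 and latitude = 36.392.
Only Gulch satisfies -111.646 ≤ longitude ≤ -109.800 and 34.884 ≤ latitude ≤ 37.600.

Gulch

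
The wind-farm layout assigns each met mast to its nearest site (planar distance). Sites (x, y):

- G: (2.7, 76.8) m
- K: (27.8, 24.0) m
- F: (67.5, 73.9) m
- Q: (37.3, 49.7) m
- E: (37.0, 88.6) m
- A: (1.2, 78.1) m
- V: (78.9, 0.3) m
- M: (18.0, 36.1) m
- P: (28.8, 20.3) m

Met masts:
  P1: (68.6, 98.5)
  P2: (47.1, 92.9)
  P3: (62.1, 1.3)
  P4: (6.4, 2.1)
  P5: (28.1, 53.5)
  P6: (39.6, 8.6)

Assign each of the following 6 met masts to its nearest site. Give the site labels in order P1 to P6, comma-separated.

F, E, V, P, Q, P

P1 → F (d²=606.37)
P2 → E (d²=120.50)
P3 → V (d²=283.24)
P4 → P (d²=833.00)
P5 → Q (d²=99.08)
P6 → P (d²=253.53)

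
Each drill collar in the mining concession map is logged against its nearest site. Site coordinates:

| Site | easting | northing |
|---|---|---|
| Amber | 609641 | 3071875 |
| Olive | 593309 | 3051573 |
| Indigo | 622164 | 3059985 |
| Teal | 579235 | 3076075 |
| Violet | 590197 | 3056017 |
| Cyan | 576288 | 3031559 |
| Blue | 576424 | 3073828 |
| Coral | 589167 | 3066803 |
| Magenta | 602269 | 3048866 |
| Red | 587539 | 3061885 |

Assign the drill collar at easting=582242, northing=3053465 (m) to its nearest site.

Squared distances to each site:
Amber: 1089633301.000; Olive: 126058153.000; Indigo: 1636276484.000; Teal: 520254149.000; Violet: 69794729.000; Cyan: 515322952.000; Blue: 448500893.000; Coral: 225857869.000; Magenta: 422231530.000; Red: 98954609.000.
Minimum at Violet.

Violet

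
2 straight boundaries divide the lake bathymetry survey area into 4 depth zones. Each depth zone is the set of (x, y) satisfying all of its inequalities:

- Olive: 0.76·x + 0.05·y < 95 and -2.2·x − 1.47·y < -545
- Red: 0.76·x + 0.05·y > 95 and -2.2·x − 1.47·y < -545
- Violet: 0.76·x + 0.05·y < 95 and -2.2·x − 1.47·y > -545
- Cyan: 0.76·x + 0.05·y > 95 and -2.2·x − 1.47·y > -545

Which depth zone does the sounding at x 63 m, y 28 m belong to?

0.76·63 + 0.05·28 = 49.280, which is < 95
-2.2·63 − 1.47·28 = -179.760, which is > -545
This sign pattern matches Violet.

Violet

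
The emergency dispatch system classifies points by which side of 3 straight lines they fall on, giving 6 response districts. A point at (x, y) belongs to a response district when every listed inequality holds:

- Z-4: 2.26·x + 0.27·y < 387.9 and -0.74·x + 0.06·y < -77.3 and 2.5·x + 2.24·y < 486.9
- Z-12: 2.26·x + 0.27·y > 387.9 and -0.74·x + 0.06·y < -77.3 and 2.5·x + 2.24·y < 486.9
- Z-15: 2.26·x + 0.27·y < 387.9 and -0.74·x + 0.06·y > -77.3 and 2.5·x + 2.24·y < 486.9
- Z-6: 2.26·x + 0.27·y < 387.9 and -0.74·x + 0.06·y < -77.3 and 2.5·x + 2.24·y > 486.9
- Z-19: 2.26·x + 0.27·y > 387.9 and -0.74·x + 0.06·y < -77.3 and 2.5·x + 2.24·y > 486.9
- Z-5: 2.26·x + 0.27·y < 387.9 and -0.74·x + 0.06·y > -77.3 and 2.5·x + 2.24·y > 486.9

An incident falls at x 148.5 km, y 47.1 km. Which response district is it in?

2.26·148.5 + 0.27·47.1 = 348.327, which is < 387.9
-0.74·148.5 + 0.06·47.1 = -107.064, which is < -77.3
2.5·148.5 + 2.24·47.1 = 476.754, which is < 486.9
This sign pattern matches Z-4.

Z-4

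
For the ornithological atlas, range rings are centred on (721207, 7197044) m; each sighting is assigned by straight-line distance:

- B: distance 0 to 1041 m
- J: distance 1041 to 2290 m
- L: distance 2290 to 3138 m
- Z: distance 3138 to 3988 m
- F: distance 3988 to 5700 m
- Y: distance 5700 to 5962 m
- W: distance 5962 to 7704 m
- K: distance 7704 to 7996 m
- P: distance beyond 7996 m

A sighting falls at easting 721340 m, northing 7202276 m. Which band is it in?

F

Distance = √((721340−721207)² + (7202276−7197044)²) = √(17689.000 + 27373824.000) = 5233.690 m.
3988 ≤ 5233.690 < 5700 → F.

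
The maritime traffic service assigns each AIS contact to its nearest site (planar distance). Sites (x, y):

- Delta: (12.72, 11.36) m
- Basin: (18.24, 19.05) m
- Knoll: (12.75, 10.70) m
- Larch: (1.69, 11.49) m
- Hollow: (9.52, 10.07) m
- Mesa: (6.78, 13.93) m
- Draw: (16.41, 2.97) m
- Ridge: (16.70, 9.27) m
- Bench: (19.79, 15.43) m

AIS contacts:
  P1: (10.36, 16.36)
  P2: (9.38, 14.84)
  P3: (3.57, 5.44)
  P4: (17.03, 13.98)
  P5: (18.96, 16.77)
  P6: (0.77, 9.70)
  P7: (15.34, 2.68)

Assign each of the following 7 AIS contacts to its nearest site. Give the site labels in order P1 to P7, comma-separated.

Mesa, Mesa, Larch, Bench, Bench, Larch, Draw

P1 → Mesa (d²=18.72)
P2 → Mesa (d²=7.59)
P3 → Larch (d²=40.14)
P4 → Bench (d²=9.72)
P5 → Bench (d²=2.48)
P6 → Larch (d²=4.05)
P7 → Draw (d²=1.23)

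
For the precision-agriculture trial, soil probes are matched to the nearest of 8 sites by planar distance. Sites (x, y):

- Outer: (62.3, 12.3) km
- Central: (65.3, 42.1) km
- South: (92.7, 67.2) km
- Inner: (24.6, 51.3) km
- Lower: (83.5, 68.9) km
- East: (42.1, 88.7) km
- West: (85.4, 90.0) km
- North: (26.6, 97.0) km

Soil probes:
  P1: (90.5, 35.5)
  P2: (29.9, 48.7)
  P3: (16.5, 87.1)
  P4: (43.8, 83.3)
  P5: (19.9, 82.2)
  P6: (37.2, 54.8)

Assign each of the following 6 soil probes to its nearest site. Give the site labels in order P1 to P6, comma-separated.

P1 → Central (d²=678.60)
P2 → Inner (d²=34.85)
P3 → North (d²=200.02)
P4 → East (d²=32.05)
P5 → North (d²=263.93)
P6 → Inner (d²=171.01)

Central, Inner, North, East, North, Inner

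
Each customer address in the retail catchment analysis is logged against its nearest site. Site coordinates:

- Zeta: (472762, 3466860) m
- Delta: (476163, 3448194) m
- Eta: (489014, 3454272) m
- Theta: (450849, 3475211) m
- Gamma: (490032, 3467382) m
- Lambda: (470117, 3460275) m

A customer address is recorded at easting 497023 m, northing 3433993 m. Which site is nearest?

Eta

Squared distances to each site:
Zeta: 1668835810.000; Delta: 636808001.000; Eta: 475381922.000; Theta: 3830961800.000; Gamma: 1163699402.000; Lambda: 1414676360.000.
Minimum at Eta.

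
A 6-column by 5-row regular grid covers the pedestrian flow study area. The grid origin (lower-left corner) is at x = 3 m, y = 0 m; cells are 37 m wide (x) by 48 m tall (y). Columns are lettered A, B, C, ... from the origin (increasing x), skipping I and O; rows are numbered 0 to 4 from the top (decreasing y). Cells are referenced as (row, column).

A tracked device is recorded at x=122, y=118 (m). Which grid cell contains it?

Column index: ⌊(122 − 3) / 37⌋ = ⌊3.216⌋ = 3 → column D
Row offset from origin: ⌊(118 − 0) / 48⌋ = ⌊2.458⌋ = 2 → row 2 (counted from top)

(2, D)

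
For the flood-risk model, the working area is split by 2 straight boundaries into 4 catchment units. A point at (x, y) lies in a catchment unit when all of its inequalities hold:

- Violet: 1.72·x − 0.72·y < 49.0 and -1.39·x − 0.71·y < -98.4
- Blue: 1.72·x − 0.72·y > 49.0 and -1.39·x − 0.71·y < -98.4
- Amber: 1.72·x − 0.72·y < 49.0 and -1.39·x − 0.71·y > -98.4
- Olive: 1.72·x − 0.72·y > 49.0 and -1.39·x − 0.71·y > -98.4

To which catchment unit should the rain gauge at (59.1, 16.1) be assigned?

Olive

1.72·59.1 − 0.72·16.1 = 90.060, which is > 49.0
-1.39·59.1 − 0.71·16.1 = -93.580, which is > -98.4
This sign pattern matches Olive.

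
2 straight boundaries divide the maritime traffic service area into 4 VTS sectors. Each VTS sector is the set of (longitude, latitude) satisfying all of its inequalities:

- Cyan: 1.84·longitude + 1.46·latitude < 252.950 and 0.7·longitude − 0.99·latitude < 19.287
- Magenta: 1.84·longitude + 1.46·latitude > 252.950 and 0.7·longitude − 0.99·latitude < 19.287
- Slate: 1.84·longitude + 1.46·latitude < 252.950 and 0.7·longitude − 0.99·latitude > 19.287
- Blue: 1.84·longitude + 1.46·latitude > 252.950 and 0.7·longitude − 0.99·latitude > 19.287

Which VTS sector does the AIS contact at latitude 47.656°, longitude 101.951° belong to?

1.84·101.951 + 1.46·47.656 = 257.168, which is > 252.950
0.7·101.951 − 0.99·47.656 = 24.186, which is > 19.287
This sign pattern matches Blue.

Blue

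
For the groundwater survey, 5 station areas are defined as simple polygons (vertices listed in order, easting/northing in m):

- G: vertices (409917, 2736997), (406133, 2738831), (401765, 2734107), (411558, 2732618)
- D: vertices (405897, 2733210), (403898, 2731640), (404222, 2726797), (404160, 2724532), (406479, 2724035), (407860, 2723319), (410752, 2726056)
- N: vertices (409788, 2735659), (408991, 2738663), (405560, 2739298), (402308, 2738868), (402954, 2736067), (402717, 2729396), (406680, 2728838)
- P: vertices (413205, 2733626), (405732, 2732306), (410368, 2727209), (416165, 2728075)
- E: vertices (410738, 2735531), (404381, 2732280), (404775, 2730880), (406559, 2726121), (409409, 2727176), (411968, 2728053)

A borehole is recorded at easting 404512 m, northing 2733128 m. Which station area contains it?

N

Cast a ray rightward from (404512, 2733128). For each polygon, the edges (by vertex number in listed order) whose endpoints lie on opposite sides of northing = 2733128, where each meets that height, and whether that is right or left of the point:
G: 3–4 at easting≈408203.8 (right), 4–1 at easting≈411366.9 (right) → 2 crossings.
D: 1–2 at easting≈405792.6 (right), 7–1 at easting≈405952.6 (right) → 2 crossings.
N: 5–6 at easting≈402849.6 (left), 7–1 at easting≈408634.7 (right) → 1 crossing.
P: 1–2 at easting≈410385.6 (right), 4–1 at easting≈413470.6 (right) → 2 crossings.
E: 1–2 at easting≈406039.2 (right), 6–1 at easting≈411133.3 (right) → 2 crossings.
Only N has an odd count, so the point is inside N.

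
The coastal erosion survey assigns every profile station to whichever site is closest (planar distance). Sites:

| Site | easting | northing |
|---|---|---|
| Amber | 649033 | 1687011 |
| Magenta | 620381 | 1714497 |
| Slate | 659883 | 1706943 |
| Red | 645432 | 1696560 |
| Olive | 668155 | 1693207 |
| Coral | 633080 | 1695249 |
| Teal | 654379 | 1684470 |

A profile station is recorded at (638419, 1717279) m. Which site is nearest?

Squared distances to each site:
Amber: 1028808820.000; Magenta: 333108968.000; Slate: 567536192.000; Red: 478459130.000; Olive: 1463690880.000; Coral: 513825821.000; Teal: 1331152081.000.
Minimum at Magenta.

Magenta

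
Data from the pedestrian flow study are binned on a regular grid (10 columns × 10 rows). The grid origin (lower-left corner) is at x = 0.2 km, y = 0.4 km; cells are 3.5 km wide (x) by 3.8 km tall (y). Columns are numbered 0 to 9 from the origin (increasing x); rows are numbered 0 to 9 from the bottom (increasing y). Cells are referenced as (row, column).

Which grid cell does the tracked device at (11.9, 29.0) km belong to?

(7, 3)

Column index: ⌊(11.9 − 0.2) / 3.5⌋ = ⌊3.343⌋ = 3
Row offset from origin: ⌊(29.0 − 0.4) / 3.8⌋ = ⌊7.526⌋ = 7 → row 7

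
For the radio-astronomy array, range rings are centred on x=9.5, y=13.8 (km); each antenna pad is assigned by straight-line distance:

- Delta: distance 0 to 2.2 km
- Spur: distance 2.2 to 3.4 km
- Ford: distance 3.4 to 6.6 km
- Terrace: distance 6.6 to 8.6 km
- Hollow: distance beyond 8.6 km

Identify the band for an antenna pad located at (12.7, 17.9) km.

Distance = √((12.7−9.5)² + (17.9−13.8)²) = √(10.240 + 16.810) = 5.201 km.
3.4 ≤ 5.201 < 6.6 → Ford.

Ford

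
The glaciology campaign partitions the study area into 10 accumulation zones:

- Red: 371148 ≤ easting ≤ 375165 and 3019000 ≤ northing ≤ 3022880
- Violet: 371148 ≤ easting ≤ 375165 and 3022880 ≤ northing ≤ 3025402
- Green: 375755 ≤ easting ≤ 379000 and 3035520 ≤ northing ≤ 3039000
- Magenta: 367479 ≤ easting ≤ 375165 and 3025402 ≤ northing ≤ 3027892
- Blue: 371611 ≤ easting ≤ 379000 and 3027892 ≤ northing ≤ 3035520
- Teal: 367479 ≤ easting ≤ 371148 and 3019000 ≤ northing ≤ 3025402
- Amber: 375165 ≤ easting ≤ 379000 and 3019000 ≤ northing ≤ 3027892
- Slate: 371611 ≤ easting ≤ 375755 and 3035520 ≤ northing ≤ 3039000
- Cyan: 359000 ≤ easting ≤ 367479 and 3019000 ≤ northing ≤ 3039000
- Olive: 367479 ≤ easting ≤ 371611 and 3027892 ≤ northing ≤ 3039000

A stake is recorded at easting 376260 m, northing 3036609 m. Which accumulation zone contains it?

The point has easting = 376260 and northing = 3036609.
Only Green satisfies 375755 ≤ easting ≤ 379000 and 3035520 ≤ northing ≤ 3039000.

Green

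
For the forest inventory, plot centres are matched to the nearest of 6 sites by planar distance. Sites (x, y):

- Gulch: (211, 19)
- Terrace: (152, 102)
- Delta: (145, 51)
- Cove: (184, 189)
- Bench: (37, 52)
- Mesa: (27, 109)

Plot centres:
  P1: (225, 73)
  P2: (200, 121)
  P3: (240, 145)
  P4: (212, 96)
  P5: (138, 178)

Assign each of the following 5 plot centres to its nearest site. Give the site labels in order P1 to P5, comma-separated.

Gulch, Terrace, Cove, Terrace, Cove

P1 → Gulch (d²=3112.00)
P2 → Terrace (d²=2665.00)
P3 → Cove (d²=5072.00)
P4 → Terrace (d²=3636.00)
P5 → Cove (d²=2237.00)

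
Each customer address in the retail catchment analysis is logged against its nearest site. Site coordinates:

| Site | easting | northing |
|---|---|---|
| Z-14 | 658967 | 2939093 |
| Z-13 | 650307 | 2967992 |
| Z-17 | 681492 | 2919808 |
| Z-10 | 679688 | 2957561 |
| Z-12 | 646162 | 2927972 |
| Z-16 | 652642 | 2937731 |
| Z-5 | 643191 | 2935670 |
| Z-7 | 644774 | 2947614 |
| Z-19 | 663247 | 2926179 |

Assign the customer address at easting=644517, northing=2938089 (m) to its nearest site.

Squared distances to each site:
Z-14: 209810516.000; Z-13: 927713509.000; Z-17: 1701345586.000; Z-10: 1616158025.000; Z-12: 105059714.000; Z-16: 66143789.000; Z-5: 7609837.000; Z-7: 90791674.000; Z-19: 492661000.000.
Minimum at Z-5.

Z-5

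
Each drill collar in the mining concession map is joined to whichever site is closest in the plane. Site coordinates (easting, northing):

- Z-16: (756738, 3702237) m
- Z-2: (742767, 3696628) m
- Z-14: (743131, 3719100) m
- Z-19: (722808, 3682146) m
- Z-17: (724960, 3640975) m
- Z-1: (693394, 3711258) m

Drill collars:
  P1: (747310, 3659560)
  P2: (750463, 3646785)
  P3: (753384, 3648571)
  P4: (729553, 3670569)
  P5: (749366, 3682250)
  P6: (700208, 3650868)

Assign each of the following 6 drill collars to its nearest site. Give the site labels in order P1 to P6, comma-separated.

Z-17, Z-17, Z-17, Z-19, Z-2, Z-17

P1 → Z-17 (d²=844924725.00)
P2 → Z-17 (d²=684159109.00)
P3 → Z-17 (d²=865622992.00)
P4 → Z-19 (d²=179521954.00)
P5 → Z-2 (d²=250273685.00)
P6 → Z-17 (d²=710532953.00)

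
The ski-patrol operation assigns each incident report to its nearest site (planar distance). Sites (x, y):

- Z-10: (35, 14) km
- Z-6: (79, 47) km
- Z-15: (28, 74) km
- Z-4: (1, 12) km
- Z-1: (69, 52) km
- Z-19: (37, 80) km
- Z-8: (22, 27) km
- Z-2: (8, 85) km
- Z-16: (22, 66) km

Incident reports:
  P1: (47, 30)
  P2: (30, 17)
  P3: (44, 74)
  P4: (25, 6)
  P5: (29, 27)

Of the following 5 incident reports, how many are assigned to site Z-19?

P1 → Z-10
P2 → Z-10
P3 → Z-19
P4 → Z-10
P5 → Z-8
1 of the 5 goes to Z-19.

1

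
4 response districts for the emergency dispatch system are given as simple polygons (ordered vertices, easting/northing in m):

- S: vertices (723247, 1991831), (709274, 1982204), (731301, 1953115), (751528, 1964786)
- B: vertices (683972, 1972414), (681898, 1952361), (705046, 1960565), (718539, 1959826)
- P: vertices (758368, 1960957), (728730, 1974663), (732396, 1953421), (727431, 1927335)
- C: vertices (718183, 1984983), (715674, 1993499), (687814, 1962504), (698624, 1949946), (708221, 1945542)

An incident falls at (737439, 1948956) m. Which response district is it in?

P

Cast a ray rightward from (737439, 1948956). For each polygon, the edges (by vertex number in listed order) whose endpoints lie on opposite sides of northing = 1948956, where each meets that height, and whether that is right or left of the point:
S: no edge straddles that height → 0 crossings.
B: no edge straddles that height → 0 crossings.
P: 3–4 at easting≈731546.2 (left), 4–1 at easting≈747325.4 (right) → 1 crossing.
C: 4–5 at easting≈700781.4 (left), 5–1 at easting≈709083.3 (left) → 0 crossings.
Only P has an odd count, so the point is inside P.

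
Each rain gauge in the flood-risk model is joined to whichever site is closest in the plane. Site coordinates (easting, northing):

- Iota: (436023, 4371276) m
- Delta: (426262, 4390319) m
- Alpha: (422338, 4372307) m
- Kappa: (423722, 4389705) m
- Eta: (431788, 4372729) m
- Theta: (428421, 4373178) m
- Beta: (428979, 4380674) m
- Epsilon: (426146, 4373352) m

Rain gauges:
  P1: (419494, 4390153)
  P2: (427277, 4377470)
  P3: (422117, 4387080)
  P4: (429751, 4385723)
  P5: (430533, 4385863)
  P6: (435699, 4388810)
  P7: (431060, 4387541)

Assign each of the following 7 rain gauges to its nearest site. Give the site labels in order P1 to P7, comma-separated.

P1 → Kappa (d²=18076688.00)
P2 → Beta (d²=13162420.00)
P3 → Kappa (d²=9466650.00)
P4 → Beta (d²=26088385.00)
P5 → Beta (d²=29340637.00)
P6 → Delta (d²=91334050.00)
P7 → Delta (d²=30738088.00)

Kappa, Beta, Kappa, Beta, Beta, Delta, Delta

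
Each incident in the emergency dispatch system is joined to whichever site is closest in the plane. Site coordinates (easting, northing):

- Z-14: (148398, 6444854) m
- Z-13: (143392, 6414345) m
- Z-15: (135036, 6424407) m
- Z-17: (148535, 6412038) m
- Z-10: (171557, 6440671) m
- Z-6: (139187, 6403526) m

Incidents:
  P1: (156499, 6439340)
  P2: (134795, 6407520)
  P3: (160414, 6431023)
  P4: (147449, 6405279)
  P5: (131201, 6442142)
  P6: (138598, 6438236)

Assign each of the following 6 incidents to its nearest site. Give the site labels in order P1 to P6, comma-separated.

P1 → Z-14 (d²=96030397.00)
P2 → Z-6 (d²=35241700.00)
P3 → Z-10 (d²=217250353.00)
P4 → Z-17 (d²=46863477.00)
P5 → Z-14 (d²=303091753.00)
P6 → Z-14 (d²=139837924.00)

Z-14, Z-6, Z-10, Z-17, Z-14, Z-14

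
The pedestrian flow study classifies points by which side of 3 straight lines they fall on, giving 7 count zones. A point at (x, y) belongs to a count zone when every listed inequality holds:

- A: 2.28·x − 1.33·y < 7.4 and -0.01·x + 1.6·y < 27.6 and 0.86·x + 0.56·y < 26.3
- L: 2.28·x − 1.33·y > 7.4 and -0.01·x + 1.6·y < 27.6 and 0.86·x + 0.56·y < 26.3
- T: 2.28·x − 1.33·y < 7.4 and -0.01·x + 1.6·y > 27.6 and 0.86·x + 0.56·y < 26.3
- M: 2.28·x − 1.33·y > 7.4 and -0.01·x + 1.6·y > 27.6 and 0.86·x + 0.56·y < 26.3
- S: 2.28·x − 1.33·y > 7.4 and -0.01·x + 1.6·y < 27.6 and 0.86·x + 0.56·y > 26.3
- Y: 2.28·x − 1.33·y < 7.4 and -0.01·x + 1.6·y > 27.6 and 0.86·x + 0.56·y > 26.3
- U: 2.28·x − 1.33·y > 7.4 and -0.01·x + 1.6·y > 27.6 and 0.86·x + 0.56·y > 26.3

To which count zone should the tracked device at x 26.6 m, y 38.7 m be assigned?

2.28·26.6 − 1.33·38.7 = 9.177, which is > 7.4
-0.01·26.6 + 1.6·38.7 = 61.654, which is > 27.6
0.86·26.6 + 0.56·38.7 = 44.548, which is > 26.3
This sign pattern matches U.

U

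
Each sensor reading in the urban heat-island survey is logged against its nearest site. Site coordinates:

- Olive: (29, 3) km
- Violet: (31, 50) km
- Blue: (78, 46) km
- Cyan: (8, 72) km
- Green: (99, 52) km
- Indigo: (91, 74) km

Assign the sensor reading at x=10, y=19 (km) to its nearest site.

Squared distances to each site:
Olive: 617.000; Violet: 1402.000; Blue: 5353.000; Cyan: 2813.000; Green: 9010.000; Indigo: 9586.000.
Minimum at Olive.

Olive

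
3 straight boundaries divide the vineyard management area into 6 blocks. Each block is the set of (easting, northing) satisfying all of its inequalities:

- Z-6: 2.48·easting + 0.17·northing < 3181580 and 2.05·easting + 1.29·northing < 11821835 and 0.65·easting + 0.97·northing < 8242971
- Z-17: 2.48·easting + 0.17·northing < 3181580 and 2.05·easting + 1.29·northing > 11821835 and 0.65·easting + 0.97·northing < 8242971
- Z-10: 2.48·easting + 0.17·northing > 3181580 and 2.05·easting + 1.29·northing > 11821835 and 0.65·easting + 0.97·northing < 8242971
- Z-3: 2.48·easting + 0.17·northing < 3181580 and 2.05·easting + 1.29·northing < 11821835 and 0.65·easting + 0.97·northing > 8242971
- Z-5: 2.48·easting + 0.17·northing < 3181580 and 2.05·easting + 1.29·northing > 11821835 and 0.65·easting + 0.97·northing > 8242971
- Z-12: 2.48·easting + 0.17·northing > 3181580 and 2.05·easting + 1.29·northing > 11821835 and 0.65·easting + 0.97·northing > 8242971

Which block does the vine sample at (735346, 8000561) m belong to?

Z-10

2.48·735346 + 0.17·8000561 = 3183753.450, which is > 3181580
2.05·735346 + 1.29·8000561 = 11828182.990, which is > 11821835
0.65·735346 + 0.97·8000561 = 8238519.070, which is < 8242971
This sign pattern matches Z-10.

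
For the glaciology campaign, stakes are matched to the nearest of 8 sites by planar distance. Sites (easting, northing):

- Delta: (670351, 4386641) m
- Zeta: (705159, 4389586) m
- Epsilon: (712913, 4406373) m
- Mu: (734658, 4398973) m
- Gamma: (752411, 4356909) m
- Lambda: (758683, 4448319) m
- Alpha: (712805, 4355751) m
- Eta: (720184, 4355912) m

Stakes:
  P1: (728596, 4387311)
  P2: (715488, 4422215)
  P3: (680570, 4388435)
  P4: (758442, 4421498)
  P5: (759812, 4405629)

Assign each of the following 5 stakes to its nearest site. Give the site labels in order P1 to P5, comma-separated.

P1 → Mu (d²=172750088.00)
P2 → Epsilon (d²=257599589.00)
P3 → Delta (d²=107646397.00)
P4 → Lambda (d²=719424122.00)
P5 → Mu (d²=677026052.00)

Mu, Epsilon, Delta, Lambda, Mu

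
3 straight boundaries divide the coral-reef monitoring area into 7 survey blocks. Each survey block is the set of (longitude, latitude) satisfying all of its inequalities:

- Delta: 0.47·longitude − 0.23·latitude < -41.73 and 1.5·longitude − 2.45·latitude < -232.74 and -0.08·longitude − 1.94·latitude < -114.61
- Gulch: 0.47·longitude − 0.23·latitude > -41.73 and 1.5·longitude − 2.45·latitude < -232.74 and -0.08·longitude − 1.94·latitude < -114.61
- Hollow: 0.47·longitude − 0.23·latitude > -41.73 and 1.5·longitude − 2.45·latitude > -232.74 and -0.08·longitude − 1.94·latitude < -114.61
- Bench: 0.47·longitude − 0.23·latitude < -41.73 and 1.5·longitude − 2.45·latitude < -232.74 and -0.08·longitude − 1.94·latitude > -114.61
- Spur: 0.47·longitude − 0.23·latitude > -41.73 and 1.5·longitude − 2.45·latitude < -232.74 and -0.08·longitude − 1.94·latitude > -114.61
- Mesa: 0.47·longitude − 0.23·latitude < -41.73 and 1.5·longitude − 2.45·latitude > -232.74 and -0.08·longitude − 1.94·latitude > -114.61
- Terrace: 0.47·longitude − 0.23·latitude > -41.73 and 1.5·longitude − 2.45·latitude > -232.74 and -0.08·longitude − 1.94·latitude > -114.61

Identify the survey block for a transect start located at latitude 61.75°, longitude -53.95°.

Hollow

0.47·-53.95 − 0.23·61.75 = -39.559, which is > -41.73
1.5·-53.95 − 2.45·61.75 = -232.213, which is > -232.74
-0.08·-53.95 − 1.94·61.75 = -115.479, which is < -114.61
This sign pattern matches Hollow.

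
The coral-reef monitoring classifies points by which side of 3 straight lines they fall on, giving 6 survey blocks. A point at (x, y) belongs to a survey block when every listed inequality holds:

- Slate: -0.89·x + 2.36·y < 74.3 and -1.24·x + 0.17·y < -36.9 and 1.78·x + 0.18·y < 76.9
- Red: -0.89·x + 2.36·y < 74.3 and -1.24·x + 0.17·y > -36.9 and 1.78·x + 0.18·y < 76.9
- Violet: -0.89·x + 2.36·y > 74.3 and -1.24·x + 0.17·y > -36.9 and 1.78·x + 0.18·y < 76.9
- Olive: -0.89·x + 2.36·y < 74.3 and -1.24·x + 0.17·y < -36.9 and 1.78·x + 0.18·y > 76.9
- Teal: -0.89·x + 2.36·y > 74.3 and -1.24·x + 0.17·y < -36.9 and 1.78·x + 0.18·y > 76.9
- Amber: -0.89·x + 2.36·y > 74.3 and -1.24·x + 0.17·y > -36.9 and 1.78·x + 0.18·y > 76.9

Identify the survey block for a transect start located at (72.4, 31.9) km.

-0.89·72.4 + 2.36·31.9 = 10.848, which is < 74.3
-1.24·72.4 + 0.17·31.9 = -84.353, which is < -36.9
1.78·72.4 + 0.18·31.9 = 134.614, which is > 76.9
This sign pattern matches Olive.

Olive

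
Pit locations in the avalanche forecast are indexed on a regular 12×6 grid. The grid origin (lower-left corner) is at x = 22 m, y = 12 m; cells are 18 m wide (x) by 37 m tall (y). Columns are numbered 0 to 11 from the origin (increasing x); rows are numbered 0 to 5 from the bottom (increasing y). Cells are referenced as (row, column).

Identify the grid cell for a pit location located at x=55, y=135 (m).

Column index: ⌊(55 − 22) / 18⌋ = ⌊1.833⌋ = 1
Row offset from origin: ⌊(135 − 12) / 37⌋ = ⌊3.324⌋ = 3 → row 3

(3, 1)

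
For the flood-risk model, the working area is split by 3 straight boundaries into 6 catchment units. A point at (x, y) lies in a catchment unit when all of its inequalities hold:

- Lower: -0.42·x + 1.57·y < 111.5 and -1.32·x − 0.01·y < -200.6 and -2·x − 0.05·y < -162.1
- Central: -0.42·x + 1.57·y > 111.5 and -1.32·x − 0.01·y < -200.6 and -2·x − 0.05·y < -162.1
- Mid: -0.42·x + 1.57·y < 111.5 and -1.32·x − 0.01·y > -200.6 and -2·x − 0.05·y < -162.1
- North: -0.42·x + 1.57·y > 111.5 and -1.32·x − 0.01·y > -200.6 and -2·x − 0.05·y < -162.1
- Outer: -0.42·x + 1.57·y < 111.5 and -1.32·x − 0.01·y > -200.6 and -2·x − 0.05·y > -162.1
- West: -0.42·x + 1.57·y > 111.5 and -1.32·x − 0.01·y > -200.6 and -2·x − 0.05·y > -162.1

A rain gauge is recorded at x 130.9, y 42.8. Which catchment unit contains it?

-0.42·130.9 + 1.57·42.8 = 12.218, which is < 111.5
-1.32·130.9 − 0.01·42.8 = -173.216, which is > -200.6
-2·130.9 − 0.05·42.8 = -263.940, which is < -162.1
This sign pattern matches Mid.

Mid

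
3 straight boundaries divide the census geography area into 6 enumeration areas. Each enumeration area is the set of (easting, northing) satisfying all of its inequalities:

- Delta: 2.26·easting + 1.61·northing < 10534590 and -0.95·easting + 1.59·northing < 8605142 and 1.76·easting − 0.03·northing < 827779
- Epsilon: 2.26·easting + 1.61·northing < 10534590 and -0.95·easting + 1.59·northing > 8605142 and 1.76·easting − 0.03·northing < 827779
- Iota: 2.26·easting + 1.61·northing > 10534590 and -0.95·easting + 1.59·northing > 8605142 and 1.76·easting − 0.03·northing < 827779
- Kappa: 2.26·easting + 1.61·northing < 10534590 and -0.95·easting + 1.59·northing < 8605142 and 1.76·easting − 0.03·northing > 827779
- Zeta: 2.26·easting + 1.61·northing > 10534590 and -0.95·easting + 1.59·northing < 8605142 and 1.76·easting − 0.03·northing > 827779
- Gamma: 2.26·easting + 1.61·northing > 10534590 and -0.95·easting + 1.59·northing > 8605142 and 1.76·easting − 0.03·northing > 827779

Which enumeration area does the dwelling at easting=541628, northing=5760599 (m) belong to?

Epsilon

2.26·541628 + 1.61·5760599 = 10498643.670, which is < 10534590
-0.95·541628 + 1.59·5760599 = 8644805.810, which is > 8605142
1.76·541628 − 0.03·5760599 = 780447.310, which is < 827779
This sign pattern matches Epsilon.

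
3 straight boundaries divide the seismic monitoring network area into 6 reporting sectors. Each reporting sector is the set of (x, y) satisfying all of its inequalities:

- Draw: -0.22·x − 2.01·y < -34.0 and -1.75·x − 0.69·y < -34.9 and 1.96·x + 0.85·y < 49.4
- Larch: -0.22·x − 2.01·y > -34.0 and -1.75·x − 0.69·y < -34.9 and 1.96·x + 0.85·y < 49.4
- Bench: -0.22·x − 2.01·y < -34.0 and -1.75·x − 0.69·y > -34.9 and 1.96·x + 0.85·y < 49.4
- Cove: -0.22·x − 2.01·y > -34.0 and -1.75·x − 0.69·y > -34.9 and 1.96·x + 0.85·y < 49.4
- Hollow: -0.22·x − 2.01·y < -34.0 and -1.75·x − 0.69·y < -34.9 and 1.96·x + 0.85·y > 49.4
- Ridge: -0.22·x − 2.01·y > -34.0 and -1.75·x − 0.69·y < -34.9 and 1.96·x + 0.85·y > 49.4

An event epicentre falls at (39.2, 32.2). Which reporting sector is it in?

-0.22·39.2 − 2.01·32.2 = -73.346, which is < -34.0
-1.75·39.2 − 0.69·32.2 = -90.818, which is < -34.9
1.96·39.2 + 0.85·32.2 = 104.202, which is > 49.4
This sign pattern matches Hollow.

Hollow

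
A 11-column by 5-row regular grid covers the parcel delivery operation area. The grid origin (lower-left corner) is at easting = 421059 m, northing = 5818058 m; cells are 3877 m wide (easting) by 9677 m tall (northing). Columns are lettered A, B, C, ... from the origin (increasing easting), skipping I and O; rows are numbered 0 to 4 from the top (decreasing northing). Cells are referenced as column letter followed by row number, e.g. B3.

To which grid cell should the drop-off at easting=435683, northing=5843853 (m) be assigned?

Column index: ⌊(435683 − 421059) / 3877⌋ = ⌊3.772⌋ = 3 → column D
Row offset from origin: ⌊(5843853 − 5818058) / 9677⌋ = ⌊2.666⌋ = 2 → row 2 (counted from top)

D2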